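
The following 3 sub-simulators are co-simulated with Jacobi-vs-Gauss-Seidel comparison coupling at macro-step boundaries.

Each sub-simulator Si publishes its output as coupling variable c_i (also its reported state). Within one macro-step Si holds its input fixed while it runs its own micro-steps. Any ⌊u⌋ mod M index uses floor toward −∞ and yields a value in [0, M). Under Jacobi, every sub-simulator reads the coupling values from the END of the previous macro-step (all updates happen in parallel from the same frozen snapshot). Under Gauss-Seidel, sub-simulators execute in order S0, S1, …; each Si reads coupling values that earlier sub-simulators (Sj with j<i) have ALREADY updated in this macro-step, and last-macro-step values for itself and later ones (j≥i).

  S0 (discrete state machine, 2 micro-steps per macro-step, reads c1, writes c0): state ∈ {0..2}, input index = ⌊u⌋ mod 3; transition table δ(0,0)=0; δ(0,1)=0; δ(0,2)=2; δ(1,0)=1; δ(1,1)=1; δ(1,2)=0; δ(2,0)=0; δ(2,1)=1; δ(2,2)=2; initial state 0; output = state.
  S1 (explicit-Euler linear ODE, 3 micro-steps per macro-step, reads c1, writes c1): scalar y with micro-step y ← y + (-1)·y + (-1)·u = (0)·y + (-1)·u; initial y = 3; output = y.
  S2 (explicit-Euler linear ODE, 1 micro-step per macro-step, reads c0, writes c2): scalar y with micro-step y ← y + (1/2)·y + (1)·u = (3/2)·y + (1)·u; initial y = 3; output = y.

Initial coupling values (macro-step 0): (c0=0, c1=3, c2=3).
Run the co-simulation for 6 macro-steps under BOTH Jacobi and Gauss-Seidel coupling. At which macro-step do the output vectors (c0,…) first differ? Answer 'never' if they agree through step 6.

[Jacobi] macro 1: S0 reads c1=3 → after 2×micro: 0; S1 reads c1=3 → after 3×micro: -3; S2 reads c0=0 → after 1×micro: 9/2 ⇒ (c0=0, c1=-3, c2=9/2)
[Jacobi] macro 2: S0 reads c1=-3 → after 2×micro: 0; S1 reads c1=-3 → after 3×micro: 3; S2 reads c0=0 → after 1×micro: 27/4 ⇒ (c0=0, c1=3, c2=27/4)
[Jacobi] macro 3: S0 reads c1=3 → after 2×micro: 0; S1 reads c1=3 → after 3×micro: -3; S2 reads c0=0 → after 1×micro: 81/8 ⇒ (c0=0, c1=-3, c2=81/8)
[Jacobi] macro 4: S0 reads c1=-3 → after 2×micro: 0; S1 reads c1=-3 → after 3×micro: 3; S2 reads c0=0 → after 1×micro: 243/16 ⇒ (c0=0, c1=3, c2=243/16)
[Jacobi] macro 5: S0 reads c1=3 → after 2×micro: 0; S1 reads c1=3 → after 3×micro: -3; S2 reads c0=0 → after 1×micro: 729/32 ⇒ (c0=0, c1=-3, c2=729/32)
[Jacobi] macro 6: S0 reads c1=-3 → after 2×micro: 0; S1 reads c1=-3 → after 3×micro: 3; S2 reads c0=0 → after 1×micro: 2187/64 ⇒ (c0=0, c1=3, c2=2187/64)
[Gauss-Seidel] macro 1: S0 reads c1=3 → after 2×micro: 0; S1 reads c1=3 → after 3×micro: -3; S2 reads c0=0 → after 1×micro: 9/2 ⇒ (c0=0, c1=-3, c2=9/2)
[Gauss-Seidel] macro 2: S0 reads c1=-3 → after 2×micro: 0; S1 reads c1=-3 → after 3×micro: 3; S2 reads c0=0 → after 1×micro: 27/4 ⇒ (c0=0, c1=3, c2=27/4)
[Gauss-Seidel] macro 3: S0 reads c1=3 → after 2×micro: 0; S1 reads c1=3 → after 3×micro: -3; S2 reads c0=0 → after 1×micro: 81/8 ⇒ (c0=0, c1=-3, c2=81/8)
[Gauss-Seidel] macro 4: S0 reads c1=-3 → after 2×micro: 0; S1 reads c1=-3 → after 3×micro: 3; S2 reads c0=0 → after 1×micro: 243/16 ⇒ (c0=0, c1=3, c2=243/16)
[Gauss-Seidel] macro 5: S0 reads c1=3 → after 2×micro: 0; S1 reads c1=3 → after 3×micro: -3; S2 reads c0=0 → after 1×micro: 729/32 ⇒ (c0=0, c1=-3, c2=729/32)
[Gauss-Seidel] macro 6: S0 reads c1=-3 → after 2×micro: 0; S1 reads c1=-3 → after 3×micro: 3; S2 reads c0=0 → after 1×micro: 2187/64 ⇒ (c0=0, c1=3, c2=2187/64)

first divergence at macro-step: never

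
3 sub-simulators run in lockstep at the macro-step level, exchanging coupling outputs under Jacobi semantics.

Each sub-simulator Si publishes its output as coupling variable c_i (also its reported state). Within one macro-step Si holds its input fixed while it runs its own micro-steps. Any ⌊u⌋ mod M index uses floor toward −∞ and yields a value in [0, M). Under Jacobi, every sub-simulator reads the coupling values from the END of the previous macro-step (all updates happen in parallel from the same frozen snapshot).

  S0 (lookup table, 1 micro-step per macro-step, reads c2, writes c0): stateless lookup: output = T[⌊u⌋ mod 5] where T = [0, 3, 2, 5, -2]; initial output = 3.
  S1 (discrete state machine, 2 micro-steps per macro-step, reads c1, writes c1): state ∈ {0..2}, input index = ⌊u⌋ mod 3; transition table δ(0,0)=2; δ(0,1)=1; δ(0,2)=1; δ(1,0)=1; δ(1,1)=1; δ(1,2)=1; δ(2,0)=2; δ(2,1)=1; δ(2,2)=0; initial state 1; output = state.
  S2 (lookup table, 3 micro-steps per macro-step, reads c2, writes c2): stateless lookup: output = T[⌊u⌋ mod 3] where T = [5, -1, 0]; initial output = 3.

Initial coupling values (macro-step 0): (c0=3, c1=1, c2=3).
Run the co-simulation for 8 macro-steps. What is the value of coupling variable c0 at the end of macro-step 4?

c0 at macro-step 4 = 0

macro 1: S0 reads c2=3 → after 1×micro: 5; S1 reads c1=1 → after 2×micro: 1; S2 reads c2=3 → after 3×micro: 5 ⇒ (c0=5, c1=1, c2=5)
macro 2: S0 reads c2=5 → after 1×micro: 0; S1 reads c1=1 → after 2×micro: 1; S2 reads c2=5 → after 3×micro: 0 ⇒ (c0=0, c1=1, c2=0)
macro 3: S0 reads c2=0 → after 1×micro: 0; S1 reads c1=1 → after 2×micro: 1; S2 reads c2=0 → after 3×micro: 5 ⇒ (c0=0, c1=1, c2=5)
macro 4: S0 reads c2=5 → after 1×micro: 0; S1 reads c1=1 → after 2×micro: 1; S2 reads c2=5 → after 3×micro: 0 ⇒ (c0=0, c1=1, c2=0)
macro 5: S0 reads c2=0 → after 1×micro: 0; S1 reads c1=1 → after 2×micro: 1; S2 reads c2=0 → after 3×micro: 5 ⇒ (c0=0, c1=1, c2=5)
macro 6: S0 reads c2=5 → after 1×micro: 0; S1 reads c1=1 → after 2×micro: 1; S2 reads c2=5 → after 3×micro: 0 ⇒ (c0=0, c1=1, c2=0)
macro 7: S0 reads c2=0 → after 1×micro: 0; S1 reads c1=1 → after 2×micro: 1; S2 reads c2=0 → after 3×micro: 5 ⇒ (c0=0, c1=1, c2=5)
macro 8: S0 reads c2=5 → after 1×micro: 0; S1 reads c1=1 → after 2×micro: 1; S2 reads c2=5 → after 3×micro: 0 ⇒ (c0=0, c1=1, c2=0)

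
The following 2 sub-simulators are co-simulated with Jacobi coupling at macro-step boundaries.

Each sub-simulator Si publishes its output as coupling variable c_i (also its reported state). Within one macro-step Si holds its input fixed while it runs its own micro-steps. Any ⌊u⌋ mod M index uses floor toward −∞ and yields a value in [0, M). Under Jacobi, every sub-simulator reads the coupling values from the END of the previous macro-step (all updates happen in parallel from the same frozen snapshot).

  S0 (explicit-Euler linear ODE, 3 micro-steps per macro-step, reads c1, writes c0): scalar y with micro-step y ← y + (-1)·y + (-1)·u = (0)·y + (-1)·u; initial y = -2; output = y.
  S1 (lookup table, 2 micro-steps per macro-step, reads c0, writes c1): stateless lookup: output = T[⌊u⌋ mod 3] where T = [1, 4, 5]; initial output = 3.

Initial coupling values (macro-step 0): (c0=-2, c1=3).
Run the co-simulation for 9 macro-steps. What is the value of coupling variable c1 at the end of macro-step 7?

macro 1: S0 reads c1=3 → after 3×micro: -3; S1 reads c0=-2 → after 2×micro: 4 ⇒ (c0=-3, c1=4)
macro 2: S0 reads c1=4 → after 3×micro: -4; S1 reads c0=-3 → after 2×micro: 1 ⇒ (c0=-4, c1=1)
macro 3: S0 reads c1=1 → after 3×micro: -1; S1 reads c0=-4 → after 2×micro: 5 ⇒ (c0=-1, c1=5)
macro 4: S0 reads c1=5 → after 3×micro: -5; S1 reads c0=-1 → after 2×micro: 5 ⇒ (c0=-5, c1=5)
macro 5: S0 reads c1=5 → after 3×micro: -5; S1 reads c0=-5 → after 2×micro: 4 ⇒ (c0=-5, c1=4)
macro 6: S0 reads c1=4 → after 3×micro: -4; S1 reads c0=-5 → after 2×micro: 4 ⇒ (c0=-4, c1=4)
macro 7: S0 reads c1=4 → after 3×micro: -4; S1 reads c0=-4 → after 2×micro: 5 ⇒ (c0=-4, c1=5)
macro 8: S0 reads c1=5 → after 3×micro: -5; S1 reads c0=-4 → after 2×micro: 5 ⇒ (c0=-5, c1=5)
macro 9: S0 reads c1=5 → after 3×micro: -5; S1 reads c0=-5 → after 2×micro: 4 ⇒ (c0=-5, c1=4)

c1 at macro-step 7 = 5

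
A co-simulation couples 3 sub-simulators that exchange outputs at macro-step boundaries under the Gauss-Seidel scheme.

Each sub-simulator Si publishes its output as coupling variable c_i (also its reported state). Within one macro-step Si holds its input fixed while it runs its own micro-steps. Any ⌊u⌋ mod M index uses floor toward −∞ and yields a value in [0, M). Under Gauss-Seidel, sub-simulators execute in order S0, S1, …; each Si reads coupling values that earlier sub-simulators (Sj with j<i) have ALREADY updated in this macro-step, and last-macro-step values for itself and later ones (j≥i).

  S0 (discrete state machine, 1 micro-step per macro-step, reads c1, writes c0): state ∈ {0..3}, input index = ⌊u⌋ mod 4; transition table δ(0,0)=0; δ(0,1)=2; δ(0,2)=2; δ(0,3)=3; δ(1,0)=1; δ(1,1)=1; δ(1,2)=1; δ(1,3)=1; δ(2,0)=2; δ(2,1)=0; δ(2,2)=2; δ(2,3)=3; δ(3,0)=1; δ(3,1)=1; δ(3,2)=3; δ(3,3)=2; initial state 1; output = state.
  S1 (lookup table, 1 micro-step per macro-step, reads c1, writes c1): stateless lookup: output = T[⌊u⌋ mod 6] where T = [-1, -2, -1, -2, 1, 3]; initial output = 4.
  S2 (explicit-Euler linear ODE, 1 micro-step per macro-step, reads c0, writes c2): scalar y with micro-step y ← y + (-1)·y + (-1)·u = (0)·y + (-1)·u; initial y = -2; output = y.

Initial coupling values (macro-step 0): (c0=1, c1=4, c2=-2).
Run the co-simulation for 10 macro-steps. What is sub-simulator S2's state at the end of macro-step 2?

S2 state at macro-step 2 = -1

macro 1: S0 reads c1=4 → after 1×micro: 1; S1 reads c1=4 → after 1×micro: 1; S2 reads c0=1 → after 1×micro: -1 ⇒ (c0=1, c1=1, c2=-1)
macro 2: S0 reads c1=1 → after 1×micro: 1; S1 reads c1=1 → after 1×micro: -2; S2 reads c0=1 → after 1×micro: -1 ⇒ (c0=1, c1=-2, c2=-1)
macro 3: S0 reads c1=-2 → after 1×micro: 1; S1 reads c1=-2 → after 1×micro: 1; S2 reads c0=1 → after 1×micro: -1 ⇒ (c0=1, c1=1, c2=-1)
macro 4: S0 reads c1=1 → after 1×micro: 1; S1 reads c1=1 → after 1×micro: -2; S2 reads c0=1 → after 1×micro: -1 ⇒ (c0=1, c1=-2, c2=-1)
macro 5: S0 reads c1=-2 → after 1×micro: 1; S1 reads c1=-2 → after 1×micro: 1; S2 reads c0=1 → after 1×micro: -1 ⇒ (c0=1, c1=1, c2=-1)
macro 6: S0 reads c1=1 → after 1×micro: 1; S1 reads c1=1 → after 1×micro: -2; S2 reads c0=1 → after 1×micro: -1 ⇒ (c0=1, c1=-2, c2=-1)
macro 7: S0 reads c1=-2 → after 1×micro: 1; S1 reads c1=-2 → after 1×micro: 1; S2 reads c0=1 → after 1×micro: -1 ⇒ (c0=1, c1=1, c2=-1)
macro 8: S0 reads c1=1 → after 1×micro: 1; S1 reads c1=1 → after 1×micro: -2; S2 reads c0=1 → after 1×micro: -1 ⇒ (c0=1, c1=-2, c2=-1)
macro 9: S0 reads c1=-2 → after 1×micro: 1; S1 reads c1=-2 → after 1×micro: 1; S2 reads c0=1 → after 1×micro: -1 ⇒ (c0=1, c1=1, c2=-1)
macro 10: S0 reads c1=1 → after 1×micro: 1; S1 reads c1=1 → after 1×micro: -2; S2 reads c0=1 → after 1×micro: -1 ⇒ (c0=1, c1=-2, c2=-1)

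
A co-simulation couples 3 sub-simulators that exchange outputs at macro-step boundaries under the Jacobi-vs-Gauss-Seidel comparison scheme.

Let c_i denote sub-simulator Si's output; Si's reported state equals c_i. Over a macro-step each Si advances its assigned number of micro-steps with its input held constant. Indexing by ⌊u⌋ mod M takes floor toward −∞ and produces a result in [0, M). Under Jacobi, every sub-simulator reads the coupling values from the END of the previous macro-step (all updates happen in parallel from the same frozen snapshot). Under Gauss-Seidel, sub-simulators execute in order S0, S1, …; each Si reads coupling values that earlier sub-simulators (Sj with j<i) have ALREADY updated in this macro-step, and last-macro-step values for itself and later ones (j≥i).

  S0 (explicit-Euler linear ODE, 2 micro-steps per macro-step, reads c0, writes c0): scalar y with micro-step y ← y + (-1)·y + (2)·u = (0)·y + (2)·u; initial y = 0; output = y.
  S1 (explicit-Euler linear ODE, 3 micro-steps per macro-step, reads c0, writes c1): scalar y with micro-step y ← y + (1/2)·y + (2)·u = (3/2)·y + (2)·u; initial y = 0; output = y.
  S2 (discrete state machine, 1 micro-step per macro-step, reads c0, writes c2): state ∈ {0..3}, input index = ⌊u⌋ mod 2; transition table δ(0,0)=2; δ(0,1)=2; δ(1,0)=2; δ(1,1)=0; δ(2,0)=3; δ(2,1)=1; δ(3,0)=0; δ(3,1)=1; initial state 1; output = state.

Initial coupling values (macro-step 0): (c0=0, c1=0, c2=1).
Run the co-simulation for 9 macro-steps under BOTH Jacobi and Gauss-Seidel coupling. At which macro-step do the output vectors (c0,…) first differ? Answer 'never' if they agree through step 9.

first divergence at macro-step: never

[Jacobi] macro 1: S0 reads c0=0 → after 2×micro: 0; S1 reads c0=0 → after 3×micro: 0; S2 reads c0=0 → after 1×micro: 2 ⇒ (c0=0, c1=0, c2=2)
[Jacobi] macro 2: S0 reads c0=0 → after 2×micro: 0; S1 reads c0=0 → after 3×micro: 0; S2 reads c0=0 → after 1×micro: 3 ⇒ (c0=0, c1=0, c2=3)
[Jacobi] macro 3: S0 reads c0=0 → after 2×micro: 0; S1 reads c0=0 → after 3×micro: 0; S2 reads c0=0 → after 1×micro: 0 ⇒ (c0=0, c1=0, c2=0)
[Jacobi] macro 4: S0 reads c0=0 → after 2×micro: 0; S1 reads c0=0 → after 3×micro: 0; S2 reads c0=0 → after 1×micro: 2 ⇒ (c0=0, c1=0, c2=2)
[Jacobi] macro 5: S0 reads c0=0 → after 2×micro: 0; S1 reads c0=0 → after 3×micro: 0; S2 reads c0=0 → after 1×micro: 3 ⇒ (c0=0, c1=0, c2=3)
[Jacobi] macro 6: S0 reads c0=0 → after 2×micro: 0; S1 reads c0=0 → after 3×micro: 0; S2 reads c0=0 → after 1×micro: 0 ⇒ (c0=0, c1=0, c2=0)
[Jacobi] macro 7: S0 reads c0=0 → after 2×micro: 0; S1 reads c0=0 → after 3×micro: 0; S2 reads c0=0 → after 1×micro: 2 ⇒ (c0=0, c1=0, c2=2)
[Jacobi] macro 8: S0 reads c0=0 → after 2×micro: 0; S1 reads c0=0 → after 3×micro: 0; S2 reads c0=0 → after 1×micro: 3 ⇒ (c0=0, c1=0, c2=3)
[Jacobi] macro 9: S0 reads c0=0 → after 2×micro: 0; S1 reads c0=0 → after 3×micro: 0; S2 reads c0=0 → after 1×micro: 0 ⇒ (c0=0, c1=0, c2=0)
[Gauss-Seidel] macro 1: S0 reads c0=0 → after 2×micro: 0; S1 reads c0=0 → after 3×micro: 0; S2 reads c0=0 → after 1×micro: 2 ⇒ (c0=0, c1=0, c2=2)
[Gauss-Seidel] macro 2: S0 reads c0=0 → after 2×micro: 0; S1 reads c0=0 → after 3×micro: 0; S2 reads c0=0 → after 1×micro: 3 ⇒ (c0=0, c1=0, c2=3)
[Gauss-Seidel] macro 3: S0 reads c0=0 → after 2×micro: 0; S1 reads c0=0 → after 3×micro: 0; S2 reads c0=0 → after 1×micro: 0 ⇒ (c0=0, c1=0, c2=0)
[Gauss-Seidel] macro 4: S0 reads c0=0 → after 2×micro: 0; S1 reads c0=0 → after 3×micro: 0; S2 reads c0=0 → after 1×micro: 2 ⇒ (c0=0, c1=0, c2=2)
[Gauss-Seidel] macro 5: S0 reads c0=0 → after 2×micro: 0; S1 reads c0=0 → after 3×micro: 0; S2 reads c0=0 → after 1×micro: 3 ⇒ (c0=0, c1=0, c2=3)
[Gauss-Seidel] macro 6: S0 reads c0=0 → after 2×micro: 0; S1 reads c0=0 → after 3×micro: 0; S2 reads c0=0 → after 1×micro: 0 ⇒ (c0=0, c1=0, c2=0)
[Gauss-Seidel] macro 7: S0 reads c0=0 → after 2×micro: 0; S1 reads c0=0 → after 3×micro: 0; S2 reads c0=0 → after 1×micro: 2 ⇒ (c0=0, c1=0, c2=2)
[Gauss-Seidel] macro 8: S0 reads c0=0 → after 2×micro: 0; S1 reads c0=0 → after 3×micro: 0; S2 reads c0=0 → after 1×micro: 3 ⇒ (c0=0, c1=0, c2=3)
[Gauss-Seidel] macro 9: S0 reads c0=0 → after 2×micro: 0; S1 reads c0=0 → after 3×micro: 0; S2 reads c0=0 → after 1×micro: 0 ⇒ (c0=0, c1=0, c2=0)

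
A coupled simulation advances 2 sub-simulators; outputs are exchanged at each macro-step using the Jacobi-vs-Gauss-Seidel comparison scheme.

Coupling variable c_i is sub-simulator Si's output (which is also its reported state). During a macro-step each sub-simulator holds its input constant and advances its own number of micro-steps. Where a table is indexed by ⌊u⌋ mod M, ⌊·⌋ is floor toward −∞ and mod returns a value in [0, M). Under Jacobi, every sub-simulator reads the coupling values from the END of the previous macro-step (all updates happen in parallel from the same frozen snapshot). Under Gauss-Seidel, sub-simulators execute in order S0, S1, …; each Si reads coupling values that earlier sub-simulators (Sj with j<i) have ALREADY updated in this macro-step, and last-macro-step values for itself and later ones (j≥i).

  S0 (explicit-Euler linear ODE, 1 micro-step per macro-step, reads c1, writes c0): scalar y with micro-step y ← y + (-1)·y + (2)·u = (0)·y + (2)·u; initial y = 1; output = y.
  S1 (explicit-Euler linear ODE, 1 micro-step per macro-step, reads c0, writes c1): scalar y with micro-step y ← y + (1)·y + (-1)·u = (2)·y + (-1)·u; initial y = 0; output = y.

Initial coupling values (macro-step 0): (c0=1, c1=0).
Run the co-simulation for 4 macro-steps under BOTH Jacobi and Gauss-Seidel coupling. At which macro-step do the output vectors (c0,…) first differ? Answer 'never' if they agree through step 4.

first divergence at macro-step: 1

[Jacobi] macro 1: S0 reads c1=0 → after 1×micro: 0; S1 reads c0=1 → after 1×micro: -1 ⇒ (c0=0, c1=-1)
[Jacobi] macro 2: S0 reads c1=-1 → after 1×micro: -2; S1 reads c0=0 → after 1×micro: -2 ⇒ (c0=-2, c1=-2)
[Jacobi] macro 3: S0 reads c1=-2 → after 1×micro: -4; S1 reads c0=-2 → after 1×micro: -2 ⇒ (c0=-4, c1=-2)
[Jacobi] macro 4: S0 reads c1=-2 → after 1×micro: -4; S1 reads c0=-4 → after 1×micro: 0 ⇒ (c0=-4, c1=0)
[Gauss-Seidel] macro 1: S0 reads c1=0 → after 1×micro: 0; S1 reads c0=0 → after 1×micro: 0 ⇒ (c0=0, c1=0)
[Gauss-Seidel] macro 2: S0 reads c1=0 → after 1×micro: 0; S1 reads c0=0 → after 1×micro: 0 ⇒ (c0=0, c1=0)
[Gauss-Seidel] macro 3: S0 reads c1=0 → after 1×micro: 0; S1 reads c0=0 → after 1×micro: 0 ⇒ (c0=0, c1=0)
[Gauss-Seidel] macro 4: S0 reads c1=0 → after 1×micro: 0; S1 reads c0=0 → after 1×micro: 0 ⇒ (c0=0, c1=0)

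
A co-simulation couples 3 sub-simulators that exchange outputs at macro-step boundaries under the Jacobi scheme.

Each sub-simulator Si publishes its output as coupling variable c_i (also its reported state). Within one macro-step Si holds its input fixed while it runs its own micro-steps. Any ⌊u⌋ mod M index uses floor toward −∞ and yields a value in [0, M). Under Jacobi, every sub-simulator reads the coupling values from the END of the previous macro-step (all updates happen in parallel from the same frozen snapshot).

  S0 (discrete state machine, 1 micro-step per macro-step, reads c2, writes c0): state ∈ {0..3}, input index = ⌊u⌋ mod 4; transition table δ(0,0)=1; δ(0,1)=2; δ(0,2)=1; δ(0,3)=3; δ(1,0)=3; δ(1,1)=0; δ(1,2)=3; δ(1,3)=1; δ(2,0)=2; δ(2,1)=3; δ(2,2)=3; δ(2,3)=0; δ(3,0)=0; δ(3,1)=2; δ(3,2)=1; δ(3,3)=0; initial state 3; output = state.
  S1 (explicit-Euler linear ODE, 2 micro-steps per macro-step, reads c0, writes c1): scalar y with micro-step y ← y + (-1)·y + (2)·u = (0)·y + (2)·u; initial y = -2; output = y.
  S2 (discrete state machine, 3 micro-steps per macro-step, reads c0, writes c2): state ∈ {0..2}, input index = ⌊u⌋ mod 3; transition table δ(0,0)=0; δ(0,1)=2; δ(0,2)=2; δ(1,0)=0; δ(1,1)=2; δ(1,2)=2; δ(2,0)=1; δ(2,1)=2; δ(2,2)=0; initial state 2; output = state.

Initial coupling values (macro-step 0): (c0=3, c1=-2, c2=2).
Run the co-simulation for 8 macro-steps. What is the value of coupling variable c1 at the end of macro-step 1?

macro 1: S0 reads c2=2 → after 1×micro: 1; S1 reads c0=3 → after 2×micro: 6; S2 reads c0=3 → after 3×micro: 0 ⇒ (c0=1, c1=6, c2=0)
macro 2: S0 reads c2=0 → after 1×micro: 3; S1 reads c0=1 → after 2×micro: 2; S2 reads c0=1 → after 3×micro: 2 ⇒ (c0=3, c1=2, c2=2)
macro 3: S0 reads c2=2 → after 1×micro: 1; S1 reads c0=3 → after 2×micro: 6; S2 reads c0=3 → after 3×micro: 0 ⇒ (c0=1, c1=6, c2=0)
macro 4: S0 reads c2=0 → after 1×micro: 3; S1 reads c0=1 → after 2×micro: 2; S2 reads c0=1 → after 3×micro: 2 ⇒ (c0=3, c1=2, c2=2)
macro 5: S0 reads c2=2 → after 1×micro: 1; S1 reads c0=3 → after 2×micro: 6; S2 reads c0=3 → after 3×micro: 0 ⇒ (c0=1, c1=6, c2=0)
macro 6: S0 reads c2=0 → after 1×micro: 3; S1 reads c0=1 → after 2×micro: 2; S2 reads c0=1 → after 3×micro: 2 ⇒ (c0=3, c1=2, c2=2)
macro 7: S0 reads c2=2 → after 1×micro: 1; S1 reads c0=3 → after 2×micro: 6; S2 reads c0=3 → after 3×micro: 0 ⇒ (c0=1, c1=6, c2=0)
macro 8: S0 reads c2=0 → after 1×micro: 3; S1 reads c0=1 → after 2×micro: 2; S2 reads c0=1 → after 3×micro: 2 ⇒ (c0=3, c1=2, c2=2)

c1 at macro-step 1 = 6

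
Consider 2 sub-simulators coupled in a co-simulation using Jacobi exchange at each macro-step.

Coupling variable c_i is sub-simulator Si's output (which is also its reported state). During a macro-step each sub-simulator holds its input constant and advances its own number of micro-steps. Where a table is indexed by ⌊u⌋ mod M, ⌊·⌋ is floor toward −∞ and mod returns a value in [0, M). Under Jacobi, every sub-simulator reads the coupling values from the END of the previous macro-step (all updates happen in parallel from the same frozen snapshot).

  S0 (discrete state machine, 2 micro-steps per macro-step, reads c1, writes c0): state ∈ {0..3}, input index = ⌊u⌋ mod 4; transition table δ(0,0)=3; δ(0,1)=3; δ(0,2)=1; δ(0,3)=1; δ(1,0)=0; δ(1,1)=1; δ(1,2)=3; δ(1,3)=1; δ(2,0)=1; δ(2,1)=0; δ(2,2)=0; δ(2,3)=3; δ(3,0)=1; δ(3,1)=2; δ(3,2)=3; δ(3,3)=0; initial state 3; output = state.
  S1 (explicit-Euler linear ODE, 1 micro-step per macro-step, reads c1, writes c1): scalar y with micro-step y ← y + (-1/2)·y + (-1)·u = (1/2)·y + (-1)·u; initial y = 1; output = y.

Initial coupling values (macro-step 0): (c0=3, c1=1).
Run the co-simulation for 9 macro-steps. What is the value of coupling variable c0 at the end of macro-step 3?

c0 at macro-step 3 = 3

macro 1: S0 reads c1=1 → after 2×micro: 0; S1 reads c1=1 → after 1×micro: -1/2 ⇒ (c0=0, c1=-1/2)
macro 2: S0 reads c1=-1/2 → after 2×micro: 1; S1 reads c1=-1/2 → after 1×micro: 1/4 ⇒ (c0=1, c1=1/4)
macro 3: S0 reads c1=1/4 → after 2×micro: 3; S1 reads c1=1/4 → after 1×micro: -1/8 ⇒ (c0=3, c1=-1/8)
macro 4: S0 reads c1=-1/8 → after 2×micro: 1; S1 reads c1=-1/8 → after 1×micro: 1/16 ⇒ (c0=1, c1=1/16)
macro 5: S0 reads c1=1/16 → after 2×micro: 3; S1 reads c1=1/16 → after 1×micro: -1/32 ⇒ (c0=3, c1=-1/32)
macro 6: S0 reads c1=-1/32 → after 2×micro: 1; S1 reads c1=-1/32 → after 1×micro: 1/64 ⇒ (c0=1, c1=1/64)
macro 7: S0 reads c1=1/64 → after 2×micro: 3; S1 reads c1=1/64 → after 1×micro: -1/128 ⇒ (c0=3, c1=-1/128)
macro 8: S0 reads c1=-1/128 → after 2×micro: 1; S1 reads c1=-1/128 → after 1×micro: 1/256 ⇒ (c0=1, c1=1/256)
macro 9: S0 reads c1=1/256 → after 2×micro: 3; S1 reads c1=1/256 → after 1×micro: -1/512 ⇒ (c0=3, c1=-1/512)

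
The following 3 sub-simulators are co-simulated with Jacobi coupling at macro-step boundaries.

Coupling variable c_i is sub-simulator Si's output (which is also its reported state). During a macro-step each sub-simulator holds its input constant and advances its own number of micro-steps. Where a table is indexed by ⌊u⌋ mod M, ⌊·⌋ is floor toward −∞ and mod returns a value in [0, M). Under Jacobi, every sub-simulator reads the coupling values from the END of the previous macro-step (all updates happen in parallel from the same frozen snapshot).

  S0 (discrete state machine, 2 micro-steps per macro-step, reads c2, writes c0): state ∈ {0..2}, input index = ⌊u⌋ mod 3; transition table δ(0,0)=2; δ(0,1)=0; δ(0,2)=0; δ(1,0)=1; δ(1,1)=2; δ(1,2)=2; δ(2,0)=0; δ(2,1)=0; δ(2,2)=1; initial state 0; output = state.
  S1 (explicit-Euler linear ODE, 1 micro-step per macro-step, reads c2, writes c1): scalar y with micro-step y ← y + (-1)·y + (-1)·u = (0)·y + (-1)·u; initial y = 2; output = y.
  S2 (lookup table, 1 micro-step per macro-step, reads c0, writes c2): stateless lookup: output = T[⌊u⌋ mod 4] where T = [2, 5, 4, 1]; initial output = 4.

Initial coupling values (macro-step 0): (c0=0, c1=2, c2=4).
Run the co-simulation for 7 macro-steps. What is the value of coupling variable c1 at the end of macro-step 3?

macro 1: S0 reads c2=4 → after 2×micro: 0; S1 reads c2=4 → after 1×micro: -4; S2 reads c0=0 → after 1×micro: 2 ⇒ (c0=0, c1=-4, c2=2)
macro 2: S0 reads c2=2 → after 2×micro: 0; S1 reads c2=2 → after 1×micro: -2; S2 reads c0=0 → after 1×micro: 2 ⇒ (c0=0, c1=-2, c2=2)
macro 3: S0 reads c2=2 → after 2×micro: 0; S1 reads c2=2 → after 1×micro: -2; S2 reads c0=0 → after 1×micro: 2 ⇒ (c0=0, c1=-2, c2=2)
macro 4: S0 reads c2=2 → after 2×micro: 0; S1 reads c2=2 → after 1×micro: -2; S2 reads c0=0 → after 1×micro: 2 ⇒ (c0=0, c1=-2, c2=2)
macro 5: S0 reads c2=2 → after 2×micro: 0; S1 reads c2=2 → after 1×micro: -2; S2 reads c0=0 → after 1×micro: 2 ⇒ (c0=0, c1=-2, c2=2)
macro 6: S0 reads c2=2 → after 2×micro: 0; S1 reads c2=2 → after 1×micro: -2; S2 reads c0=0 → after 1×micro: 2 ⇒ (c0=0, c1=-2, c2=2)
macro 7: S0 reads c2=2 → after 2×micro: 0; S1 reads c2=2 → after 1×micro: -2; S2 reads c0=0 → after 1×micro: 2 ⇒ (c0=0, c1=-2, c2=2)

c1 at macro-step 3 = -2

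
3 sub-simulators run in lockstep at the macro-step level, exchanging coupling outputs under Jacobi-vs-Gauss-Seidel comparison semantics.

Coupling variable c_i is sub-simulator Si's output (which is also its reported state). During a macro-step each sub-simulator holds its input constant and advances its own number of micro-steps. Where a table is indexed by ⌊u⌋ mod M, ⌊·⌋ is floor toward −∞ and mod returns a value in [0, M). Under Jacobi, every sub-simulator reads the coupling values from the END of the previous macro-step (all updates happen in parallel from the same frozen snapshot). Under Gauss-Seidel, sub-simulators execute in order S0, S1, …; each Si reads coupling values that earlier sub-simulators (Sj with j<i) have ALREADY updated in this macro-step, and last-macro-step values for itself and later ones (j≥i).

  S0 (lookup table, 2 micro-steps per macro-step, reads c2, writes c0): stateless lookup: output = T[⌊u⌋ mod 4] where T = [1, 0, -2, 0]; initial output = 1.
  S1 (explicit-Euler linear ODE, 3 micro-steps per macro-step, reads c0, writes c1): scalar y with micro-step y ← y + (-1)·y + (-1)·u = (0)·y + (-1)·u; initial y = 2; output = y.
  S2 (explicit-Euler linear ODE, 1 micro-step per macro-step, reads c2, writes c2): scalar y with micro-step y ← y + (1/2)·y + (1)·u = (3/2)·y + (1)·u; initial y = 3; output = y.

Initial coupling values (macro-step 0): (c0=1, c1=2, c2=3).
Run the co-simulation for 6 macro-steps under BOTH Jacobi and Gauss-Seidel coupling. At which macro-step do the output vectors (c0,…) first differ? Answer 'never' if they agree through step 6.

first divergence at macro-step: 1

[Jacobi] macro 1: S0 reads c2=3 → after 2×micro: 0; S1 reads c0=1 → after 3×micro: -1; S2 reads c2=3 → after 1×micro: 15/2 ⇒ (c0=0, c1=-1, c2=15/2)
[Jacobi] macro 2: S0 reads c2=15/2 → after 2×micro: 0; S1 reads c0=0 → after 3×micro: 0; S2 reads c2=15/2 → after 1×micro: 75/4 ⇒ (c0=0, c1=0, c2=75/4)
[Jacobi] macro 3: S0 reads c2=75/4 → after 2×micro: -2; S1 reads c0=0 → after 3×micro: 0; S2 reads c2=75/4 → after 1×micro: 375/8 ⇒ (c0=-2, c1=0, c2=375/8)
[Jacobi] macro 4: S0 reads c2=375/8 → after 2×micro: -2; S1 reads c0=-2 → after 3×micro: 2; S2 reads c2=375/8 → after 1×micro: 1875/16 ⇒ (c0=-2, c1=2, c2=1875/16)
[Jacobi] macro 5: S0 reads c2=1875/16 → after 2×micro: 0; S1 reads c0=-2 → after 3×micro: 2; S2 reads c2=1875/16 → after 1×micro: 9375/32 ⇒ (c0=0, c1=2, c2=9375/32)
[Jacobi] macro 6: S0 reads c2=9375/32 → after 2×micro: 1; S1 reads c0=0 → after 3×micro: 0; S2 reads c2=9375/32 → after 1×micro: 46875/64 ⇒ (c0=1, c1=0, c2=46875/64)
[Gauss-Seidel] macro 1: S0 reads c2=3 → after 2×micro: 0; S1 reads c0=0 → after 3×micro: 0; S2 reads c2=3 → after 1×micro: 15/2 ⇒ (c0=0, c1=0, c2=15/2)
[Gauss-Seidel] macro 2: S0 reads c2=15/2 → after 2×micro: 0; S1 reads c0=0 → after 3×micro: 0; S2 reads c2=15/2 → after 1×micro: 75/4 ⇒ (c0=0, c1=0, c2=75/4)
[Gauss-Seidel] macro 3: S0 reads c2=75/4 → after 2×micro: -2; S1 reads c0=-2 → after 3×micro: 2; S2 reads c2=75/4 → after 1×micro: 375/8 ⇒ (c0=-2, c1=2, c2=375/8)
[Gauss-Seidel] macro 4: S0 reads c2=375/8 → after 2×micro: -2; S1 reads c0=-2 → after 3×micro: 2; S2 reads c2=375/8 → after 1×micro: 1875/16 ⇒ (c0=-2, c1=2, c2=1875/16)
[Gauss-Seidel] macro 5: S0 reads c2=1875/16 → after 2×micro: 0; S1 reads c0=0 → after 3×micro: 0; S2 reads c2=1875/16 → after 1×micro: 9375/32 ⇒ (c0=0, c1=0, c2=9375/32)
[Gauss-Seidel] macro 6: S0 reads c2=9375/32 → after 2×micro: 1; S1 reads c0=1 → after 3×micro: -1; S2 reads c2=9375/32 → after 1×micro: 46875/64 ⇒ (c0=1, c1=-1, c2=46875/64)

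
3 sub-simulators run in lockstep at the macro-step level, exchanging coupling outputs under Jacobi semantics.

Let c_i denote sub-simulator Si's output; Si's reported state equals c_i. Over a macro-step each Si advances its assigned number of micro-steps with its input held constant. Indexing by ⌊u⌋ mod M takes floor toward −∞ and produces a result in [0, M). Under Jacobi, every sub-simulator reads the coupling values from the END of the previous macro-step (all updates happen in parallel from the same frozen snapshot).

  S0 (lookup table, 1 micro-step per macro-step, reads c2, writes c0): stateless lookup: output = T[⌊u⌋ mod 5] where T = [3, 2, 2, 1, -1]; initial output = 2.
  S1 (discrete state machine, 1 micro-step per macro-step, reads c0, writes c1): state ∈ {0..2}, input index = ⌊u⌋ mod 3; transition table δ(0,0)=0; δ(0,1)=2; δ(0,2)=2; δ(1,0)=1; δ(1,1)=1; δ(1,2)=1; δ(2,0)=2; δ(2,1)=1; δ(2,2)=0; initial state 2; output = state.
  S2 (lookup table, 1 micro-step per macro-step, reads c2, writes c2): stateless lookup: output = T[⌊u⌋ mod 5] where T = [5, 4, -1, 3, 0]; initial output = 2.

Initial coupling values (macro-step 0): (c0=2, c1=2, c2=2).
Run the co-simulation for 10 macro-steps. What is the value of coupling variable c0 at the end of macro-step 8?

macro 1: S0 reads c2=2 → after 1×micro: 2; S1 reads c0=2 → after 1×micro: 0; S2 reads c2=2 → after 1×micro: -1 ⇒ (c0=2, c1=0, c2=-1)
macro 2: S0 reads c2=-1 → after 1×micro: -1; S1 reads c0=2 → after 1×micro: 2; S2 reads c2=-1 → after 1×micro: 0 ⇒ (c0=-1, c1=2, c2=0)
macro 3: S0 reads c2=0 → after 1×micro: 3; S1 reads c0=-1 → after 1×micro: 0; S2 reads c2=0 → after 1×micro: 5 ⇒ (c0=3, c1=0, c2=5)
macro 4: S0 reads c2=5 → after 1×micro: 3; S1 reads c0=3 → after 1×micro: 0; S2 reads c2=5 → after 1×micro: 5 ⇒ (c0=3, c1=0, c2=5)
macro 5: S0 reads c2=5 → after 1×micro: 3; S1 reads c0=3 → after 1×micro: 0; S2 reads c2=5 → after 1×micro: 5 ⇒ (c0=3, c1=0, c2=5)
macro 6: S0 reads c2=5 → after 1×micro: 3; S1 reads c0=3 → after 1×micro: 0; S2 reads c2=5 → after 1×micro: 5 ⇒ (c0=3, c1=0, c2=5)
macro 7: S0 reads c2=5 → after 1×micro: 3; S1 reads c0=3 → after 1×micro: 0; S2 reads c2=5 → after 1×micro: 5 ⇒ (c0=3, c1=0, c2=5)
macro 8: S0 reads c2=5 → after 1×micro: 3; S1 reads c0=3 → after 1×micro: 0; S2 reads c2=5 → after 1×micro: 5 ⇒ (c0=3, c1=0, c2=5)
macro 9: S0 reads c2=5 → after 1×micro: 3; S1 reads c0=3 → after 1×micro: 0; S2 reads c2=5 → after 1×micro: 5 ⇒ (c0=3, c1=0, c2=5)
macro 10: S0 reads c2=5 → after 1×micro: 3; S1 reads c0=3 → after 1×micro: 0; S2 reads c2=5 → after 1×micro: 5 ⇒ (c0=3, c1=0, c2=5)

c0 at macro-step 8 = 3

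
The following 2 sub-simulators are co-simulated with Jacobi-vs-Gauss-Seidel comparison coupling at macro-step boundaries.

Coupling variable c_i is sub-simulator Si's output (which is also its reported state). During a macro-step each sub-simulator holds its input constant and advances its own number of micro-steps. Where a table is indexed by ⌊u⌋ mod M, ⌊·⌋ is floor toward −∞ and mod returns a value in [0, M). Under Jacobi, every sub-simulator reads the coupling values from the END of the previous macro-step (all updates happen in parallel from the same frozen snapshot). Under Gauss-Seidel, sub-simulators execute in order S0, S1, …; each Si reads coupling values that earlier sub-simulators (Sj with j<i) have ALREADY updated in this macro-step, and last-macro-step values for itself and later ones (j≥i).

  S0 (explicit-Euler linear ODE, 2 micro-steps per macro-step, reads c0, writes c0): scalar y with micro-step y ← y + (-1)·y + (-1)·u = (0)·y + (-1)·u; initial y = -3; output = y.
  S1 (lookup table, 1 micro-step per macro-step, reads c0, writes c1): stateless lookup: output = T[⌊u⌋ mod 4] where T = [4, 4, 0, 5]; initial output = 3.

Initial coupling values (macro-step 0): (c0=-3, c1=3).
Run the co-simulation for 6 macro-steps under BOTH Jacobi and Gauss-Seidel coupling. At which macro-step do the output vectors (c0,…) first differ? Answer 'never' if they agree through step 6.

[Jacobi] macro 1: S0 reads c0=-3 → after 2×micro: 3; S1 reads c0=-3 → after 1×micro: 4 ⇒ (c0=3, c1=4)
[Jacobi] macro 2: S0 reads c0=3 → after 2×micro: -3; S1 reads c0=3 → after 1×micro: 5 ⇒ (c0=-3, c1=5)
[Jacobi] macro 3: S0 reads c0=-3 → after 2×micro: 3; S1 reads c0=-3 → after 1×micro: 4 ⇒ (c0=3, c1=4)
[Jacobi] macro 4: S0 reads c0=3 → after 2×micro: -3; S1 reads c0=3 → after 1×micro: 5 ⇒ (c0=-3, c1=5)
[Jacobi] macro 5: S0 reads c0=-3 → after 2×micro: 3; S1 reads c0=-3 → after 1×micro: 4 ⇒ (c0=3, c1=4)
[Jacobi] macro 6: S0 reads c0=3 → after 2×micro: -3; S1 reads c0=3 → after 1×micro: 5 ⇒ (c0=-3, c1=5)
[Gauss-Seidel] macro 1: S0 reads c0=-3 → after 2×micro: 3; S1 reads c0=3 → after 1×micro: 5 ⇒ (c0=3, c1=5)
[Gauss-Seidel] macro 2: S0 reads c0=3 → after 2×micro: -3; S1 reads c0=-3 → after 1×micro: 4 ⇒ (c0=-3, c1=4)
[Gauss-Seidel] macro 3: S0 reads c0=-3 → after 2×micro: 3; S1 reads c0=3 → after 1×micro: 5 ⇒ (c0=3, c1=5)
[Gauss-Seidel] macro 4: S0 reads c0=3 → after 2×micro: -3; S1 reads c0=-3 → after 1×micro: 4 ⇒ (c0=-3, c1=4)
[Gauss-Seidel] macro 5: S0 reads c0=-3 → after 2×micro: 3; S1 reads c0=3 → after 1×micro: 5 ⇒ (c0=3, c1=5)
[Gauss-Seidel] macro 6: S0 reads c0=3 → after 2×micro: -3; S1 reads c0=-3 → after 1×micro: 4 ⇒ (c0=-3, c1=4)

first divergence at macro-step: 1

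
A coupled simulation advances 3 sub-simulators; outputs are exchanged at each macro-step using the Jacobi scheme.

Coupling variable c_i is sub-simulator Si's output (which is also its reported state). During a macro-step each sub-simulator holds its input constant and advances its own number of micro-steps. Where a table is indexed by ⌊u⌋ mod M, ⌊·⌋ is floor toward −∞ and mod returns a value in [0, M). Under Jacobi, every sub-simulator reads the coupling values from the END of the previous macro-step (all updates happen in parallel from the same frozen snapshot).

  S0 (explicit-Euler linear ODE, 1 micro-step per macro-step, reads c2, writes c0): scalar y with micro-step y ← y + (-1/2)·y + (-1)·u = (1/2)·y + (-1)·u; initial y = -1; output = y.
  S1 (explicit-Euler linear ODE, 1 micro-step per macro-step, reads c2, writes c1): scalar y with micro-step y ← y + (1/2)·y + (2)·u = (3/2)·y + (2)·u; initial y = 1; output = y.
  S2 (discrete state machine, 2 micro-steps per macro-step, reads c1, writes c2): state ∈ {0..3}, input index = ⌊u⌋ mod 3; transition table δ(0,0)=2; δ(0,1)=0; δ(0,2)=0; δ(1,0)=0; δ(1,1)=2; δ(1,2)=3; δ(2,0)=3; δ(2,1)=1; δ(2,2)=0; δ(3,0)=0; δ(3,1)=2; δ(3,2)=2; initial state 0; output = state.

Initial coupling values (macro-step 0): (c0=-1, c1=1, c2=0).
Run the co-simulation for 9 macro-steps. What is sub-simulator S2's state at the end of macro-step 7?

macro 1: S0 reads c2=0 → after 1×micro: -1/2; S1 reads c2=0 → after 1×micro: 3/2; S2 reads c1=1 → after 2×micro: 0 ⇒ (c0=-1/2, c1=3/2, c2=0)
macro 2: S0 reads c2=0 → after 1×micro: -1/4; S1 reads c2=0 → after 1×micro: 9/4; S2 reads c1=3/2 → after 2×micro: 0 ⇒ (c0=-1/4, c1=9/4, c2=0)
macro 3: S0 reads c2=0 → after 1×micro: -1/8; S1 reads c2=0 → after 1×micro: 27/8; S2 reads c1=9/4 → after 2×micro: 0 ⇒ (c0=-1/8, c1=27/8, c2=0)
macro 4: S0 reads c2=0 → after 1×micro: -1/16; S1 reads c2=0 → after 1×micro: 81/16; S2 reads c1=27/8 → after 2×micro: 3 ⇒ (c0=-1/16, c1=81/16, c2=3)
macro 5: S0 reads c2=3 → after 1×micro: -97/32; S1 reads c2=3 → after 1×micro: 435/32; S2 reads c1=81/16 → after 2×micro: 0 ⇒ (c0=-97/32, c1=435/32, c2=0)
macro 6: S0 reads c2=0 → after 1×micro: -97/64; S1 reads c2=0 → after 1×micro: 1305/64; S2 reads c1=435/32 → after 2×micro: 0 ⇒ (c0=-97/64, c1=1305/64, c2=0)
macro 7: S0 reads c2=0 → after 1×micro: -97/128; S1 reads c2=0 → after 1×micro: 3915/128; S2 reads c1=1305/64 → after 2×micro: 0 ⇒ (c0=-97/128, c1=3915/128, c2=0)
macro 8: S0 reads c2=0 → after 1×micro: -97/256; S1 reads c2=0 → after 1×micro: 11745/256; S2 reads c1=3915/128 → after 2×micro: 3 ⇒ (c0=-97/256, c1=11745/256, c2=3)
macro 9: S0 reads c2=3 → after 1×micro: -1633/512; S1 reads c2=3 → after 1×micro: 38307/512; S2 reads c1=11745/256 → after 2×micro: 2 ⇒ (c0=-1633/512, c1=38307/512, c2=2)

S2 state at macro-step 7 = 0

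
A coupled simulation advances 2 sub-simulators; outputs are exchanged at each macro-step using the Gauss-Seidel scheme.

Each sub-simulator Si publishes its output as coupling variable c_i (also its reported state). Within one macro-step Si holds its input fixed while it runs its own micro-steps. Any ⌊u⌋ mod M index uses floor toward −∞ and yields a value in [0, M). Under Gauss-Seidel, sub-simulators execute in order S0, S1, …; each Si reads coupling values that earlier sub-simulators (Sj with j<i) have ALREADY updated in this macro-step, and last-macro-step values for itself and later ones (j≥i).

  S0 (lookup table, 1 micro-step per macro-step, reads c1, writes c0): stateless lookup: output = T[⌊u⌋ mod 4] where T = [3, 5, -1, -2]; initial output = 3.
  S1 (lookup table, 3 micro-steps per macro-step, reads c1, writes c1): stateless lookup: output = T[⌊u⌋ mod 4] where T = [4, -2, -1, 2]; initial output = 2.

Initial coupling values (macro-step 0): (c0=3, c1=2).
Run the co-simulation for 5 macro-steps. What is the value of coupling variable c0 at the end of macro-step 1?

c0 at macro-step 1 = -1

macro 1: S0 reads c1=2 → after 1×micro: -1; S1 reads c1=2 → after 3×micro: -1 ⇒ (c0=-1, c1=-1)
macro 2: S0 reads c1=-1 → after 1×micro: -2; S1 reads c1=-1 → after 3×micro: 2 ⇒ (c0=-2, c1=2)
macro 3: S0 reads c1=2 → after 1×micro: -1; S1 reads c1=2 → after 3×micro: -1 ⇒ (c0=-1, c1=-1)
macro 4: S0 reads c1=-1 → after 1×micro: -2; S1 reads c1=-1 → after 3×micro: 2 ⇒ (c0=-2, c1=2)
macro 5: S0 reads c1=2 → after 1×micro: -1; S1 reads c1=2 → after 3×micro: -1 ⇒ (c0=-1, c1=-1)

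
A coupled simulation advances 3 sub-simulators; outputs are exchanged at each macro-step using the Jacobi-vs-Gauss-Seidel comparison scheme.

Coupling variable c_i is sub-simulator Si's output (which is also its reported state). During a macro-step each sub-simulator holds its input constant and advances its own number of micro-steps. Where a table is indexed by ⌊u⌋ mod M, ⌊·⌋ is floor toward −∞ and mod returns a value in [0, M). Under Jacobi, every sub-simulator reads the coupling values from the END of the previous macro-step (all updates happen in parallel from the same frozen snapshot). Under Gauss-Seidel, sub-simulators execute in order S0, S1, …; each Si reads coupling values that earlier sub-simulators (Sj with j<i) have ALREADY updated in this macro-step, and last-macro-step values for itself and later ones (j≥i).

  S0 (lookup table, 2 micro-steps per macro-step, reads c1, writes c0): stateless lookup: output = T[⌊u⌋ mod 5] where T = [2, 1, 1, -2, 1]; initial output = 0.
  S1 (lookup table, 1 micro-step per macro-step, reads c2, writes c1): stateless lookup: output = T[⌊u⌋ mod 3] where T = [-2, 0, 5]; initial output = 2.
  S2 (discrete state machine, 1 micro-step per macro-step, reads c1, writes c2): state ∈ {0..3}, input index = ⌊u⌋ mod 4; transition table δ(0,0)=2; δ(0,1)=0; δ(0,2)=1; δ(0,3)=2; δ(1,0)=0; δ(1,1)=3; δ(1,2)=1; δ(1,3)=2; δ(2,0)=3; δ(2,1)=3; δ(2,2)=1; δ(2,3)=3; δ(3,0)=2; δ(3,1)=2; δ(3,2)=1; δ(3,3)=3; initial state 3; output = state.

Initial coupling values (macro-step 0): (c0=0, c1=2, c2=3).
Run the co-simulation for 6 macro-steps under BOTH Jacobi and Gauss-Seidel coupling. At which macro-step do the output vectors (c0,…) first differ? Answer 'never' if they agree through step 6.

first divergence at macro-step: 2

[Jacobi] macro 1: S0 reads c1=2 → after 2×micro: 1; S1 reads c2=3 → after 1×micro: -2; S2 reads c1=2 → after 1×micro: 1 ⇒ (c0=1, c1=-2, c2=1)
[Jacobi] macro 2: S0 reads c1=-2 → after 2×micro: -2; S1 reads c2=1 → after 1×micro: 0; S2 reads c1=-2 → after 1×micro: 1 ⇒ (c0=-2, c1=0, c2=1)
[Jacobi] macro 3: S0 reads c1=0 → after 2×micro: 2; S1 reads c2=1 → after 1×micro: 0; S2 reads c1=0 → after 1×micro: 0 ⇒ (c0=2, c1=0, c2=0)
[Jacobi] macro 4: S0 reads c1=0 → after 2×micro: 2; S1 reads c2=0 → after 1×micro: -2; S2 reads c1=0 → after 1×micro: 2 ⇒ (c0=2, c1=-2, c2=2)
[Jacobi] macro 5: S0 reads c1=-2 → after 2×micro: -2; S1 reads c2=2 → after 1×micro: 5; S2 reads c1=-2 → after 1×micro: 1 ⇒ (c0=-2, c1=5, c2=1)
[Jacobi] macro 6: S0 reads c1=5 → after 2×micro: 2; S1 reads c2=1 → after 1×micro: 0; S2 reads c1=5 → after 1×micro: 3 ⇒ (c0=2, c1=0, c2=3)
[Gauss-Seidel] macro 1: S0 reads c1=2 → after 2×micro: 1; S1 reads c2=3 → after 1×micro: -2; S2 reads c1=-2 → after 1×micro: 1 ⇒ (c0=1, c1=-2, c2=1)
[Gauss-Seidel] macro 2: S0 reads c1=-2 → after 2×micro: -2; S1 reads c2=1 → after 1×micro: 0; S2 reads c1=0 → after 1×micro: 0 ⇒ (c0=-2, c1=0, c2=0)
[Gauss-Seidel] macro 3: S0 reads c1=0 → after 2×micro: 2; S1 reads c2=0 → after 1×micro: -2; S2 reads c1=-2 → after 1×micro: 1 ⇒ (c0=2, c1=-2, c2=1)
[Gauss-Seidel] macro 4: S0 reads c1=-2 → after 2×micro: -2; S1 reads c2=1 → after 1×micro: 0; S2 reads c1=0 → after 1×micro: 0 ⇒ (c0=-2, c1=0, c2=0)
[Gauss-Seidel] macro 5: S0 reads c1=0 → after 2×micro: 2; S1 reads c2=0 → after 1×micro: -2; S2 reads c1=-2 → after 1×micro: 1 ⇒ (c0=2, c1=-2, c2=1)
[Gauss-Seidel] macro 6: S0 reads c1=-2 → after 2×micro: -2; S1 reads c2=1 → after 1×micro: 0; S2 reads c1=0 → after 1×micro: 0 ⇒ (c0=-2, c1=0, c2=0)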